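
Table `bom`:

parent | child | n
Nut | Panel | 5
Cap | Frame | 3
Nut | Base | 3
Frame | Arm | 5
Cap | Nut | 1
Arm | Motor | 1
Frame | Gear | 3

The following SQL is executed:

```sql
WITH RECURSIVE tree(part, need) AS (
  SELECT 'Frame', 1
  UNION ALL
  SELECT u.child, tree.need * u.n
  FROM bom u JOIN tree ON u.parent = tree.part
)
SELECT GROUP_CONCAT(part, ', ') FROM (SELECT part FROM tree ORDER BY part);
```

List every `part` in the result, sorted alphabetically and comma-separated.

Arm, Frame, Gear, Motor

Base: (Frame, need=1).
Iteration 1: components of {Frame} -> Arm = 1*5 = 5, Gear = 1*3 = 3.
Iteration 2: components of {Arm,Gear} -> Motor = 5*1 = 5.
Iteration 3: no further components; recursion stops.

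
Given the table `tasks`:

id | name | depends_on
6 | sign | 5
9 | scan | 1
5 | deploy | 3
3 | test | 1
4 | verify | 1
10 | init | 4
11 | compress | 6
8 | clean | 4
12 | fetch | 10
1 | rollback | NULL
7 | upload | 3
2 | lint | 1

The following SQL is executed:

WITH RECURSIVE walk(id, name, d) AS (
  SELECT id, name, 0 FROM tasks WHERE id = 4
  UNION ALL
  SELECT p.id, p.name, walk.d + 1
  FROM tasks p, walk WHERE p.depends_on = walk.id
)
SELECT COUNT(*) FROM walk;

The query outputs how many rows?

Base: id=4 (verify) at d 0.
Iteration 1: rows with depends_on in {4} -> clean (id 8, d 1), init (id 10, d 1).
Iteration 2: rows with depends_on in {8,10} -> fetch (id 12, d 2).
Iteration 3: no rows with depends_on in {12}; recursion stops.
Total rows emitted: 4.

4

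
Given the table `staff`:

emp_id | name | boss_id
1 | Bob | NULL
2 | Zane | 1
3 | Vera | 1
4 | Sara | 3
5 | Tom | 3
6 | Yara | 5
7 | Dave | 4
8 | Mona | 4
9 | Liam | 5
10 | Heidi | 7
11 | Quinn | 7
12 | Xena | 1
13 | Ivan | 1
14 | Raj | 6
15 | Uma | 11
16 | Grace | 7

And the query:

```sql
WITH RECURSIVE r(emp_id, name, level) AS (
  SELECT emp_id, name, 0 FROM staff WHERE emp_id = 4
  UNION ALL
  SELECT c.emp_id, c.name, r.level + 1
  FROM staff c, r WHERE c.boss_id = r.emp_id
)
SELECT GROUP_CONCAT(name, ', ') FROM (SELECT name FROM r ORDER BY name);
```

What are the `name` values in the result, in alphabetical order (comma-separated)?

Dave, Grace, Heidi, Mona, Quinn, Sara, Uma

Base: emp_id=4 (Sara) at level 0.
Iteration 1: rows with boss_id in {4} -> Dave (id 7, level 1), Mona (id 8, level 1).
Iteration 2: rows with boss_id in {7,8} -> Heidi (id 10, level 2), Quinn (id 11, level 2), Grace (id 16, level 2).
Iteration 3: rows with boss_id in {10,11,16} -> Uma (id 15, level 3).
Iteration 4: no rows with boss_id in {15}; recursion stops.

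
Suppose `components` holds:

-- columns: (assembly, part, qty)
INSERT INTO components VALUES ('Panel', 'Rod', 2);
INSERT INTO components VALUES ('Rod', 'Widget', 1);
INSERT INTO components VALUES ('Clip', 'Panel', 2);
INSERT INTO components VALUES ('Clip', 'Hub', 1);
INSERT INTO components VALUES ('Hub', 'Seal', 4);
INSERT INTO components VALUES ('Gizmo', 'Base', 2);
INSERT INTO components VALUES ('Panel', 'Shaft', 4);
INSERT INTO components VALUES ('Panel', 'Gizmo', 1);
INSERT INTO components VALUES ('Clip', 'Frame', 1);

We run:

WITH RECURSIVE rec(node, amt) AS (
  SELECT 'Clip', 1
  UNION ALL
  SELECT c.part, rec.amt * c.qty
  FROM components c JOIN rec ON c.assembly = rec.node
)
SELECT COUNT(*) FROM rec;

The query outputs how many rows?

10

Base: (Clip, amt=1).
Iteration 1: components of {Clip} -> Frame = 1*1 = 1, Hub = 1*1 = 1, Panel = 1*2 = 2.
Iteration 2: components of {Frame,Hub,Panel} -> Gizmo = 2*1 = 2, Rod = 2*2 = 4, Seal = 1*4 = 4, Shaft = 2*4 = 8.
Iteration 3: components of {Gizmo,Rod,Seal,Shaft} -> Base = 2*2 = 4, Widget = 4*1 = 4.
Iteration 4: no further components; recursion stops.
Total rows emitted: 10.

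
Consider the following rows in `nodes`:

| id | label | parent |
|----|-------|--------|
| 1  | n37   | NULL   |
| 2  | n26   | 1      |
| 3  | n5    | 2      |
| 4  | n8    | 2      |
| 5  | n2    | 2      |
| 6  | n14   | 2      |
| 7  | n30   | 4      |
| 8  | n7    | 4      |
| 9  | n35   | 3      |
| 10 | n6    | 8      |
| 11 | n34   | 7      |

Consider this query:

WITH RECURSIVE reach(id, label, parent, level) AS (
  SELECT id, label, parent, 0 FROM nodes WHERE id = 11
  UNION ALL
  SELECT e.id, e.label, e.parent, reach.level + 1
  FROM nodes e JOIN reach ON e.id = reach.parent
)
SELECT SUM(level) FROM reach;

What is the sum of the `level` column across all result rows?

10

Base: id=11 (n34), parent=7, level 0.
Iteration 1: join on id=7 -> n30 (id 7, parent=4, level 1).
Iteration 2: join on id=4 -> n8 (id 4, parent=2, level 2).
Iteration 3: join on id=2 -> n26 (id 2, parent=1, level 3).
Iteration 4: join on id=1 -> n37 (id 1, parent=NULL, level 4).
Iteration 5: parent is NULL; no match; recursion stops.
SUM(level) = 0 + 1 + 2 + 3 + 4 = 10.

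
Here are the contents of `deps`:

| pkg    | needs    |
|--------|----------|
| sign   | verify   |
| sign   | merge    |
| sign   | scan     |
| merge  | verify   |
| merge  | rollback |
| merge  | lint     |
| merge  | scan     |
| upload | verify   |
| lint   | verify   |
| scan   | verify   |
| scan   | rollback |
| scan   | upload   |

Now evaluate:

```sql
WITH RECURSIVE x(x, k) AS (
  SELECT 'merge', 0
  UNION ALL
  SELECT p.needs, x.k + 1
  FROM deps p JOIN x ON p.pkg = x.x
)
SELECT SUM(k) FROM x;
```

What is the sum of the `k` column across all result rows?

15

Base: (merge, k=0).
Iteration 1: edges from {merge} -> (lint, k=1), (rollback, k=1), (scan, k=1), (verify, k=1).
Iteration 2: edges from {lint,rollback,scan,verify} -> (rollback, k=2), (upload, k=2), (verify, k=2) x2. [UNION ALL keeps all 4 new rows, including repeats]
Iteration 3: edges from {rollback,upload,verify} -> (verify, k=3).
Iteration 4: no outgoing edges from {verify}; recursion stops.
SUM(k) = 0 + 1 + 1 + 1 + 1 + 2 + 2 + 2 + 2 + 3 = 15.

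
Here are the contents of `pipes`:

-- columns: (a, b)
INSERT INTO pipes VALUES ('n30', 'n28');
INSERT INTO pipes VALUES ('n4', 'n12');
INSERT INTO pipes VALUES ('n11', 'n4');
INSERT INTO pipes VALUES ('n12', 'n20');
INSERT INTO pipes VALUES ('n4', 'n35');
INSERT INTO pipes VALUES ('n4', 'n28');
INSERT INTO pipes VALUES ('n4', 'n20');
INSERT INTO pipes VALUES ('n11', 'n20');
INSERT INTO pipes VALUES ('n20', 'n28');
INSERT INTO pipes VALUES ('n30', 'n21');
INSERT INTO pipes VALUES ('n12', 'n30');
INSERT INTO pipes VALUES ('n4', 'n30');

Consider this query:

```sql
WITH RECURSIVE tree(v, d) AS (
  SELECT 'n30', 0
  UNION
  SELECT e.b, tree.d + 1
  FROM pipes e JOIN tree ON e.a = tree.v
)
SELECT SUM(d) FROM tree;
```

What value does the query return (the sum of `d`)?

2

Base: (n30, d=0).
Iteration 1: edges from {n30} -> (n21, d=1), (n28, d=1).
Iteration 2: no outgoing edges from {n21,n28}; recursion stops.
SUM(d) = 0 + 1 + 1 = 2.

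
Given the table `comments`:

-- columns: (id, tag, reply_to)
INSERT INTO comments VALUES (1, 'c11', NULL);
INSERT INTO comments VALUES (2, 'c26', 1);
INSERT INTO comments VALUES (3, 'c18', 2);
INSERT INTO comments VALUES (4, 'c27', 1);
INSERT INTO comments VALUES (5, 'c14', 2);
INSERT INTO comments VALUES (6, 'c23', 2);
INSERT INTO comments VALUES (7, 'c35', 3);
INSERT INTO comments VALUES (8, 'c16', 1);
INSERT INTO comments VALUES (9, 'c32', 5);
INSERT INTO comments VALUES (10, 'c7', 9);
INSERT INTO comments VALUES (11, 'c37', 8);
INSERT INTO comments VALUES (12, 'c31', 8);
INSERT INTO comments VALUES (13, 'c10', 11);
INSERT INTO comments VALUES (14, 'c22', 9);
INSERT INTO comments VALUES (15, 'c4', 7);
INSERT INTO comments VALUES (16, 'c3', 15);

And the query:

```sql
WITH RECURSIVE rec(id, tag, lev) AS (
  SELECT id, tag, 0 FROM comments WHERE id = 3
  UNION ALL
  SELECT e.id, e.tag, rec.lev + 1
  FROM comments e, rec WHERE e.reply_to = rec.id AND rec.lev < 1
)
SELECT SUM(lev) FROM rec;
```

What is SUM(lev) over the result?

Base: id=3 (c18) at lev 0.
Iteration 1: rows with reply_to in {3} -> c35 (id 7, lev 1).
Iteration 2: lev < 1 fails for all current rows; recursion stops.
SUM(lev) = 0 + 1 = 1.

1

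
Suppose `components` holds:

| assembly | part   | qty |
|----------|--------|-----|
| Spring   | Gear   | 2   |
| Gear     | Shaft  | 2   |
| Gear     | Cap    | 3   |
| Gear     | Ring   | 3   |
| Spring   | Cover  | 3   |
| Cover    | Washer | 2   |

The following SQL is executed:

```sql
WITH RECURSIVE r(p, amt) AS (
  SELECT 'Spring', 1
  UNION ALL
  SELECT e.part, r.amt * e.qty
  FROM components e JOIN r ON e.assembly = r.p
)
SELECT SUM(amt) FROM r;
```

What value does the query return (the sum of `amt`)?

28

Base: (Spring, amt=1).
Iteration 1: components of {Spring} -> Cover = 1*3 = 3, Gear = 1*2 = 2.
Iteration 2: components of {Cover,Gear} -> Cap = 2*3 = 6, Ring = 2*3 = 6, Shaft = 2*2 = 4, Washer = 3*2 = 6.
Iteration 3: no further components; recursion stops.
SUM(amt) = 1 + 2 + 3 + 4 + 6 + 6 + 6 = 28.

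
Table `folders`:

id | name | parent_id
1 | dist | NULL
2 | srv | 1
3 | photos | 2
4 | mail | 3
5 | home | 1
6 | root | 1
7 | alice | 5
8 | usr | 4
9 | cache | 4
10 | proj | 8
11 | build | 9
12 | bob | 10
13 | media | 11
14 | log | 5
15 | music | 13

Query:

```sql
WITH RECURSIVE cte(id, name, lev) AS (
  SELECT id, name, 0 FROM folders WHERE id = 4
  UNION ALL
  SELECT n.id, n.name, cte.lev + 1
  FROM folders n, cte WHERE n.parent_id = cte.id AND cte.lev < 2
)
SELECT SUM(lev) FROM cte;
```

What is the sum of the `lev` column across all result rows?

6

Base: id=4 (mail) at lev 0.
Iteration 1: rows with parent_id in {4} -> usr (id 8, lev 1), cache (id 9, lev 1).
Iteration 2: rows with parent_id in {8,9} -> proj (id 10, lev 2), build (id 11, lev 2).
Iteration 3: lev < 2 fails for all current rows; recursion stops.
SUM(lev) = 0 + 1 + 1 + 2 + 2 = 6.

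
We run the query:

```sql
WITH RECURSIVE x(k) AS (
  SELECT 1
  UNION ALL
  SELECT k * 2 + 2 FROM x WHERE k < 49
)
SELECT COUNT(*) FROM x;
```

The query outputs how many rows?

Base: k=1.
Iteration 1: 1 < 49 holds -> k = 1 * 2 + 2 = 4.
Iteration 2: 4 < 49 holds -> k = 4 * 2 + 2 = 10.
Iteration 3: 10 < 49 holds -> k = 10 * 2 + 2 = 22.
Iteration 4: 22 < 49 holds -> k = 22 * 2 + 2 = 46.
Iteration 5: 46 < 49 holds -> k = 46 * 2 + 2 = 94.
Iteration 6: 94 < 49 fails; recursion stops.
Total rows emitted: 6.

6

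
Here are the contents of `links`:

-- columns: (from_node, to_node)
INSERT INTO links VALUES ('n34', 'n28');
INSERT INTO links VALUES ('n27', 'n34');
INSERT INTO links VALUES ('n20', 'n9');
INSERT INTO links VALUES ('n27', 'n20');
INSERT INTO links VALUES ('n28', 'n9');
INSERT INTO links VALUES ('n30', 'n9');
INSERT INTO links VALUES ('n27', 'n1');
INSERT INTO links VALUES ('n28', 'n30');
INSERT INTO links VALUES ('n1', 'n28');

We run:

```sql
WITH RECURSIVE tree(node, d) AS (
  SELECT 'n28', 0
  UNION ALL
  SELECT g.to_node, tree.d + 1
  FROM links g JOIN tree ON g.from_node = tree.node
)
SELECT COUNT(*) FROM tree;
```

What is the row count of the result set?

Base: (n28, d=0).
Iteration 1: edges from {n28} -> (n30, d=1), (n9, d=1).
Iteration 2: edges from {n30,n9} -> (n9, d=2).
Iteration 3: no outgoing edges from {n9}; recursion stops.
Total rows emitted: 4.

4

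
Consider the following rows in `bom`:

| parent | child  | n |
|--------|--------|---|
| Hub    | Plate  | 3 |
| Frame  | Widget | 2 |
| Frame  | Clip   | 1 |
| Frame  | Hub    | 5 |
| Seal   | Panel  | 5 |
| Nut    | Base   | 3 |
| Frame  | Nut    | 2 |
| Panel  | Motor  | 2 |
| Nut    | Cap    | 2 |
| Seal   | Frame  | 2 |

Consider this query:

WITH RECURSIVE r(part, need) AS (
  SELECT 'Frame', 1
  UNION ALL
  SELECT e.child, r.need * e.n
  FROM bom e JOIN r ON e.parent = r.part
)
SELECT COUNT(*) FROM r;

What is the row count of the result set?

Base: (Frame, need=1).
Iteration 1: components of {Frame} -> Clip = 1*1 = 1, Hub = 1*5 = 5, Nut = 1*2 = 2, Widget = 1*2 = 2.
Iteration 2: components of {Clip,Hub,Nut,Widget} -> Base = 2*3 = 6, Cap = 2*2 = 4, Plate = 5*3 = 15.
Iteration 3: no further components; recursion stops.
Total rows emitted: 8.

8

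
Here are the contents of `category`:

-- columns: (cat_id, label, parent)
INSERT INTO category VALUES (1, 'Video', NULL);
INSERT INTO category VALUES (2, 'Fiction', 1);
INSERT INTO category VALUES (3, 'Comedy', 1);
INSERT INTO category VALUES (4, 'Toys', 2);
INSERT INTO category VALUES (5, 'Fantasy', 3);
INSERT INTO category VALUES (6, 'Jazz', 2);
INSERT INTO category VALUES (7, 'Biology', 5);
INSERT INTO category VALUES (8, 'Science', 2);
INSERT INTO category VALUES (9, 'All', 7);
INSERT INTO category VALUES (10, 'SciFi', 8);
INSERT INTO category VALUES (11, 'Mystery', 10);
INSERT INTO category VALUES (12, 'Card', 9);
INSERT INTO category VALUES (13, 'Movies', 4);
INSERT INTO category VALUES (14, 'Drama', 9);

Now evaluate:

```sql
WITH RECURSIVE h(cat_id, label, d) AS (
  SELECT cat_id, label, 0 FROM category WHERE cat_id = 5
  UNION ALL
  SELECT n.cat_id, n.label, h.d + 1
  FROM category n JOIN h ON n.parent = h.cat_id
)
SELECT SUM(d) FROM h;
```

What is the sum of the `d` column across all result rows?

Base: cat_id=5 (Fantasy) at d 0.
Iteration 1: rows with parent in {5} -> Biology (id 7, d 1).
Iteration 2: rows with parent in {7} -> All (id 9, d 2).
Iteration 3: rows with parent in {9} -> Card (id 12, d 3), Drama (id 14, d 3).
Iteration 4: no rows with parent in {12,14}; recursion stops.
SUM(d) = 0 + 1 + 2 + 3 + 3 = 9.

9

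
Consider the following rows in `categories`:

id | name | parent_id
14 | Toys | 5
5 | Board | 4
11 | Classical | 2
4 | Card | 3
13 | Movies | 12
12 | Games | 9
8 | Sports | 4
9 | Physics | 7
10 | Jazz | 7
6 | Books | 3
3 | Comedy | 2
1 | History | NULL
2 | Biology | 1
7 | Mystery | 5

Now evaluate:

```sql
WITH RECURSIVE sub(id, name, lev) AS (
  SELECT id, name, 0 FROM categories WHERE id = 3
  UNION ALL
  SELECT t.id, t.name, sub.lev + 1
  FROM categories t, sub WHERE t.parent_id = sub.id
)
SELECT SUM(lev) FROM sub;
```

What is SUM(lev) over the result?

Base: id=3 (Comedy) at lev 0.
Iteration 1: rows with parent_id in {3} -> Card (id 4, lev 1), Books (id 6, lev 1).
Iteration 2: rows with parent_id in {4,6} -> Board (id 5, lev 2), Sports (id 8, lev 2).
Iteration 3: rows with parent_id in {5,8} -> Mystery (id 7, lev 3), Toys (id 14, lev 3).
Iteration 4: rows with parent_id in {7,14} -> Physics (id 9, lev 4), Jazz (id 10, lev 4).
Iteration 5: rows with parent_id in {9,10} -> Games (id 12, lev 5).
Iteration 6: rows with parent_id in {12} -> Movies (id 13, lev 6).
Iteration 7: no rows with parent_id in {13}; recursion stops.
SUM(lev) = 0 + 1 + 1 + 2 + 2 + 3 + 3 + 4 + 4 + 5 + 6 = 31.

31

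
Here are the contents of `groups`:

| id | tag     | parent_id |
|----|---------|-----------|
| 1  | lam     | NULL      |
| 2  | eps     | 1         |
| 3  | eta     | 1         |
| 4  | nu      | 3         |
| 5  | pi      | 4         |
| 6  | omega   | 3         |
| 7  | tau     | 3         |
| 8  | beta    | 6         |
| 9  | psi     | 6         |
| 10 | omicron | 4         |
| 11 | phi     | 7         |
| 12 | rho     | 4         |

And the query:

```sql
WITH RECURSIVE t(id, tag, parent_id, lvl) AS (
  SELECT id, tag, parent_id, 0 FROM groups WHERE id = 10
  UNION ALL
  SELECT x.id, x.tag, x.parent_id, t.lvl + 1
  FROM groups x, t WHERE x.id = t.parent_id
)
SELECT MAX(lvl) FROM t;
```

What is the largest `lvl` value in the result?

3

Base: id=10 (omicron), parent_id=4, lvl 0.
Iteration 1: join on id=4 -> nu (id 4, parent_id=3, lvl 1).
Iteration 2: join on id=3 -> eta (id 3, parent_id=1, lvl 2).
Iteration 3: join on id=1 -> lam (id 1, parent_id=NULL, lvl 3).
Iteration 4: parent_id is NULL; no match; recursion stops.
lvl values: 0, 1, 2, 3; the maximum is 3.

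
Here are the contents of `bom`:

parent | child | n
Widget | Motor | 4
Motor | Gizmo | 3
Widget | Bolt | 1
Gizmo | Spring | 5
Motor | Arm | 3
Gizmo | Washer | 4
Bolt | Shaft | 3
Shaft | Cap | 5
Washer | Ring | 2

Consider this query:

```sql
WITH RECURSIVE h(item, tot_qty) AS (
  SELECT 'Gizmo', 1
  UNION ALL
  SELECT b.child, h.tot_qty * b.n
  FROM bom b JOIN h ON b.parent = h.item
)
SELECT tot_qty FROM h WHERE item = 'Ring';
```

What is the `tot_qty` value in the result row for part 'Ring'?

Base: (Gizmo, tot_qty=1).
Iteration 1: components of {Gizmo} -> Spring = 1*5 = 5, Washer = 1*4 = 4.
Iteration 2: components of {Spring,Washer} -> Ring = 4*2 = 8.
Iteration 3: no further components; recursion stops.

8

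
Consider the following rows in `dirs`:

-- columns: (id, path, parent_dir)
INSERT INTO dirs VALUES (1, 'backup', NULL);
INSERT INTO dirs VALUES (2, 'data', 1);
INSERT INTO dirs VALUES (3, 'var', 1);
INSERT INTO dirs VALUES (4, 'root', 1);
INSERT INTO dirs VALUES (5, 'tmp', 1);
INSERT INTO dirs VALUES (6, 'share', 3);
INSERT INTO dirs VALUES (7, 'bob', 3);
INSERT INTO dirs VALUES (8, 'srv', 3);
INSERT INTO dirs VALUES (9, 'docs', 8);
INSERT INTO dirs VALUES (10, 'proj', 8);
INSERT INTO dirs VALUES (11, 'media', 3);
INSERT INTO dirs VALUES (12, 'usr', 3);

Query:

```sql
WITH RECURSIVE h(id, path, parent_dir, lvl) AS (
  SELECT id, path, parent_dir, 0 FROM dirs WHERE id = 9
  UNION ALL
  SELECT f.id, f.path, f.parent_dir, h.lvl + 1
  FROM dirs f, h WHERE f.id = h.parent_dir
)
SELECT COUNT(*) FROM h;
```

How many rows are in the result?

4

Base: id=9 (docs), parent_dir=8, lvl 0.
Iteration 1: join on id=8 -> srv (id 8, parent_dir=3, lvl 1).
Iteration 2: join on id=3 -> var (id 3, parent_dir=1, lvl 2).
Iteration 3: join on id=1 -> backup (id 1, parent_dir=NULL, lvl 3).
Iteration 4: parent_dir is NULL; no match; recursion stops.
Total rows emitted: 4.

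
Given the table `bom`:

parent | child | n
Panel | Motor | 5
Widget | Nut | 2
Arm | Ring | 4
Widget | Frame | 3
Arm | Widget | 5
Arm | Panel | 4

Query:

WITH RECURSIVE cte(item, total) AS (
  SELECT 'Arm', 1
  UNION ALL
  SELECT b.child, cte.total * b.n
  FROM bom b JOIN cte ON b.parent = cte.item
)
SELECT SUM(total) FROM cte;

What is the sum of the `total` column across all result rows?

59

Base: (Arm, total=1).
Iteration 1: components of {Arm} -> Panel = 1*4 = 4, Ring = 1*4 = 4, Widget = 1*5 = 5.
Iteration 2: components of {Panel,Ring,Widget} -> Frame = 5*3 = 15, Motor = 4*5 = 20, Nut = 5*2 = 10.
Iteration 3: no further components; recursion stops.
SUM(total) = 1 + 4 + 5 + 4 + 20 + 15 + 10 = 59.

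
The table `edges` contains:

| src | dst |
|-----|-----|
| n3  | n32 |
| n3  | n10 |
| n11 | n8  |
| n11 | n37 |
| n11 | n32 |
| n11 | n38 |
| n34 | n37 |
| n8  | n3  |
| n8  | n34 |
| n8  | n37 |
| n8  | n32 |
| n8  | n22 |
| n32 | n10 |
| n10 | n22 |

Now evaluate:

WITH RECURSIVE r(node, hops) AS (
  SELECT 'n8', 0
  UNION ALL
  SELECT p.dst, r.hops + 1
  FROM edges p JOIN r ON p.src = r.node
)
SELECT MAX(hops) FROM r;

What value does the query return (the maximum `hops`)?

Base: (n8, hops=0).
Iteration 1: edges from {n8} -> (n22, hops=1), (n3, hops=1), (n32, hops=1), (n34, hops=1), (n37, hops=1).
Iteration 2: edges from {n22,n3,n32,n34,n37} -> (n10, hops=2) x2, (n32, hops=2), (n37, hops=2). [UNION ALL keeps all 4 new rows, including repeats]
Iteration 3: edges from {n10,n32,n37} -> (n10, hops=3), (n22, hops=3) x2. [UNION ALL keeps all 3 new rows, including repeats]
Iteration 4: edges from {n10,n22} -> (n22, hops=4).
Iteration 5: no outgoing edges from {n22}; recursion stops.
hops values: 0, 1, 1, 1, 1, 1, 2, 2, 2, 2, 3, 3, 3, 4; the maximum is 4.

4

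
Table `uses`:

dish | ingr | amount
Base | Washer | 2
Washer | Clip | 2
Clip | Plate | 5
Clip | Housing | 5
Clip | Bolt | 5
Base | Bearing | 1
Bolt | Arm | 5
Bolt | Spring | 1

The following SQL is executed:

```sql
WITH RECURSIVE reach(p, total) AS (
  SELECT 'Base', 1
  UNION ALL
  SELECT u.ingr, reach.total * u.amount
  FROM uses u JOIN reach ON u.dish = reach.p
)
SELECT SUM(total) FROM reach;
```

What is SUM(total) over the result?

188

Base: (Base, total=1).
Iteration 1: components of {Base} -> Bearing = 1*1 = 1, Washer = 1*2 = 2.
Iteration 2: components of {Bearing,Washer} -> Clip = 2*2 = 4.
Iteration 3: components of {Clip} -> Bolt = 4*5 = 20, Housing = 4*5 = 20, Plate = 4*5 = 20.
Iteration 4: components of {Bolt,Housing,Plate} -> Arm = 20*5 = 100, Spring = 20*1 = 20.
Iteration 5: no further components; recursion stops.
SUM(total) = 1 + 2 + 1 + 4 + 20 + 20 + 20 + 100 + 20 = 188.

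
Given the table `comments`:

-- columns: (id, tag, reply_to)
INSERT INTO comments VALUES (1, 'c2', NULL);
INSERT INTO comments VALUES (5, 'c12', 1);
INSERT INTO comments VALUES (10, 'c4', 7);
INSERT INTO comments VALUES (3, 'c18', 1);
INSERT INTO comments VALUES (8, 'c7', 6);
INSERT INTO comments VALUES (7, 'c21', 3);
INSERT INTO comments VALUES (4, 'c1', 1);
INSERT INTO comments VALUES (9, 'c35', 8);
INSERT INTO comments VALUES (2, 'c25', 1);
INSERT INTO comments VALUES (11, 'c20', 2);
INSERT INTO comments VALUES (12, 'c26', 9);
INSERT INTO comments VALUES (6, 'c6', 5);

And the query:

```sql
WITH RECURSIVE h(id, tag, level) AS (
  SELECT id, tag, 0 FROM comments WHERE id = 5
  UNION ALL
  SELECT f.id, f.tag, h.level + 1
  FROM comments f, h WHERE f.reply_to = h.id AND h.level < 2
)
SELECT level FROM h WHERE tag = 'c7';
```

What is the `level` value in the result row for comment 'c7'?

Base: id=5 (c12) at level 0.
Iteration 1: rows with reply_to in {5} -> c6 (id 6, level 1).
Iteration 2: rows with reply_to in {6} -> c7 (id 8, level 2).
Iteration 3: level < 2 fails for all current rows; recursion stops.

2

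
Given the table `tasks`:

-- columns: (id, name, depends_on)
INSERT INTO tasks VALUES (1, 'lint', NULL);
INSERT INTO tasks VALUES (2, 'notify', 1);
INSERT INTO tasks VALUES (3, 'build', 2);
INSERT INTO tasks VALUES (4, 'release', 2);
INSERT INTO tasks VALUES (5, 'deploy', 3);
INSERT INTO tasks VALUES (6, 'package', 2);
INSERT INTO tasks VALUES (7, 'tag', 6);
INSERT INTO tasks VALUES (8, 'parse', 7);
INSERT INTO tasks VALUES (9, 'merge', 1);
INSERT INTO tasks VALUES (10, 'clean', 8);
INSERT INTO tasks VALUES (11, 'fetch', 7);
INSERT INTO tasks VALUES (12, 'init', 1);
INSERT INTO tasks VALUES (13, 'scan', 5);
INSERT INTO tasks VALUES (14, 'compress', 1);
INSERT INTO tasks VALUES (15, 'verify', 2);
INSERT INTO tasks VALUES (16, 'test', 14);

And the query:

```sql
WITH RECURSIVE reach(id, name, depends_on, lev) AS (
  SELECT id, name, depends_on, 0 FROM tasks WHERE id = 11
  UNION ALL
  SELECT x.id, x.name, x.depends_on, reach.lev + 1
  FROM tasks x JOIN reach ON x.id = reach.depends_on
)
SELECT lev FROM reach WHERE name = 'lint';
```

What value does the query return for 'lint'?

4

Base: id=11 (fetch), depends_on=7, lev 0.
Iteration 1: join on id=7 -> tag (id 7, depends_on=6, lev 1).
Iteration 2: join on id=6 -> package (id 6, depends_on=2, lev 2).
Iteration 3: join on id=2 -> notify (id 2, depends_on=1, lev 3).
Iteration 4: join on id=1 -> lint (id 1, depends_on=NULL, lev 4).
Iteration 5: depends_on is NULL; no match; recursion stops.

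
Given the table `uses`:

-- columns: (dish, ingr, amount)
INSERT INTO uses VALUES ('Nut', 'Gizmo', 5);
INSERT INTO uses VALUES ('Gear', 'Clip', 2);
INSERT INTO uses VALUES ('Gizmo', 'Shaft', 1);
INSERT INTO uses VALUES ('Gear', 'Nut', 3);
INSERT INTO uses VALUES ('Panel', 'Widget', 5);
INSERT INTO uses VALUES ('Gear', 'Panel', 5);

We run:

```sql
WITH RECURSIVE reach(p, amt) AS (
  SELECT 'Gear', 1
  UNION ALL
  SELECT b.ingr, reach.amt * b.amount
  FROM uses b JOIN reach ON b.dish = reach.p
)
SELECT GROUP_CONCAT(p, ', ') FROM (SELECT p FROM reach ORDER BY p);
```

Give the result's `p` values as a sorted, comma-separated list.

Clip, Gear, Gizmo, Nut, Panel, Shaft, Widget

Base: (Gear, amt=1).
Iteration 1: components of {Gear} -> Clip = 1*2 = 2, Nut = 1*3 = 3, Panel = 1*5 = 5.
Iteration 2: components of {Clip,Nut,Panel} -> Gizmo = 3*5 = 15, Widget = 5*5 = 25.
Iteration 3: components of {Gizmo,Widget} -> Shaft = 15*1 = 15.
Iteration 4: no further components; recursion stops.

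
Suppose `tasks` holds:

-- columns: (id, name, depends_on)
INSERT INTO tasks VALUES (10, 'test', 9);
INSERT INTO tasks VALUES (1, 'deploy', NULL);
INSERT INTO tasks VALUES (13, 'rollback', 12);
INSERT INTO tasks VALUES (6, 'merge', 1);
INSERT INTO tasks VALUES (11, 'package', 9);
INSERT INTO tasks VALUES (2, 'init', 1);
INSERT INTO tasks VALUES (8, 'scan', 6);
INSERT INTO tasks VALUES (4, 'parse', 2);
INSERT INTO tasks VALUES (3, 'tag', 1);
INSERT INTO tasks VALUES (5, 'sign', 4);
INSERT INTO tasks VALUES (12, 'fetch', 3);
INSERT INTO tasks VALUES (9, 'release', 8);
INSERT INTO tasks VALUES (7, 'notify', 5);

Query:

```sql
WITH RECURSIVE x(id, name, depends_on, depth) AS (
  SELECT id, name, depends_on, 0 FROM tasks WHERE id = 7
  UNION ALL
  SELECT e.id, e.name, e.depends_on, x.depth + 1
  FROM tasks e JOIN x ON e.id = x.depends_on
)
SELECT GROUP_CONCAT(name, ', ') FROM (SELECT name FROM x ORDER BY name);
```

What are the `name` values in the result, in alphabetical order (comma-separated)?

deploy, init, notify, parse, sign

Base: id=7 (notify), depends_on=5, depth 0.
Iteration 1: join on id=5 -> sign (id 5, depends_on=4, depth 1).
Iteration 2: join on id=4 -> parse (id 4, depends_on=2, depth 2).
Iteration 3: join on id=2 -> init (id 2, depends_on=1, depth 3).
Iteration 4: join on id=1 -> deploy (id 1, depends_on=NULL, depth 4).
Iteration 5: depends_on is NULL; no match; recursion stops.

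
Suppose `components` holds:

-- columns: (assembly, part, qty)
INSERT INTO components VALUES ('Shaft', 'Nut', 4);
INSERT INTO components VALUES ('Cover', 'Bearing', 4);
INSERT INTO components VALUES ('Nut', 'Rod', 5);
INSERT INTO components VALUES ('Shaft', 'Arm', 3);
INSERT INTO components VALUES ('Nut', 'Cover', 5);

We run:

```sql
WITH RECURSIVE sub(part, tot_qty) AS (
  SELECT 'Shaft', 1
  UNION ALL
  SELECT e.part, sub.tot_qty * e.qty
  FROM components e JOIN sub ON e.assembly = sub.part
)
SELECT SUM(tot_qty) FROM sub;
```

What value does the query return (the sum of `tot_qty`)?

128

Base: (Shaft, tot_qty=1).
Iteration 1: components of {Shaft} -> Arm = 1*3 = 3, Nut = 1*4 = 4.
Iteration 2: components of {Arm,Nut} -> Cover = 4*5 = 20, Rod = 4*5 = 20.
Iteration 3: components of {Cover,Rod} -> Bearing = 20*4 = 80.
Iteration 4: no further components; recursion stops.
SUM(tot_qty) = 1 + 3 + 4 + 20 + 20 + 80 = 128.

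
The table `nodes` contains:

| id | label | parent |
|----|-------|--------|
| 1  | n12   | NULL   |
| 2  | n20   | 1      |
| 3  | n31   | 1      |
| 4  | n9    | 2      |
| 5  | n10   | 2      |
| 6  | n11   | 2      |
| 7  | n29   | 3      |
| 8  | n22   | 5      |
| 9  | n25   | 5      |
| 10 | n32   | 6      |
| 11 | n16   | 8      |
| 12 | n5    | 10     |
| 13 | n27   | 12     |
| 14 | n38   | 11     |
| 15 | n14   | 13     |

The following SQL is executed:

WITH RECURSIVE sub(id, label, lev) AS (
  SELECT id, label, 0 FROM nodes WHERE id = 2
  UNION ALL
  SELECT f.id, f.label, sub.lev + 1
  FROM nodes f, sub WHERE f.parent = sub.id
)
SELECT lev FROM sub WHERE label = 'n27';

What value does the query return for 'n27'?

4

Base: id=2 (n20) at lev 0.
Iteration 1: rows with parent in {2} -> n9 (id 4, lev 1), n10 (id 5, lev 1), n11 (id 6, lev 1).
Iteration 2: rows with parent in {4,5,6} -> n22 (id 8, lev 2), n25 (id 9, lev 2), n32 (id 10, lev 2).
Iteration 3: rows with parent in {8,9,10} -> n16 (id 11, lev 3), n5 (id 12, lev 3).
Iteration 4: rows with parent in {11,12} -> n27 (id 13, lev 4), n38 (id 14, lev 4).
Iteration 5: rows with parent in {13,14} -> n14 (id 15, lev 5).
Iteration 6: no rows with parent in {15}; recursion stops.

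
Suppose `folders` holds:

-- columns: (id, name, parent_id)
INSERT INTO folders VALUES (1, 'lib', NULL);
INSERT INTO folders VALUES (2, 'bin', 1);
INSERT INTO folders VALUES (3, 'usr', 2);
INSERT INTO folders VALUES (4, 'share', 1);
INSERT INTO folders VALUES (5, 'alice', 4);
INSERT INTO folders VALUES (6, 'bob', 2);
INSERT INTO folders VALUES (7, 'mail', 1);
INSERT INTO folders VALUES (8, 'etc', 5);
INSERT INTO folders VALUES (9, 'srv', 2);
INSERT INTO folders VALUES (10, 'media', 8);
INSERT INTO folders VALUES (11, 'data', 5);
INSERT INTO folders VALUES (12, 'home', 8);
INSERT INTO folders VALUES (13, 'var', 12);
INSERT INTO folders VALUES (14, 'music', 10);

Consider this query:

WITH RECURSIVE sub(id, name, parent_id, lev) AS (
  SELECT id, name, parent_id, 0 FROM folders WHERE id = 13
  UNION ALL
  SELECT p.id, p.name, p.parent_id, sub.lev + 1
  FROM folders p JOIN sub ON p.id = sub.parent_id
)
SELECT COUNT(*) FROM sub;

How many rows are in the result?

6

Base: id=13 (var), parent_id=12, lev 0.
Iteration 1: join on id=12 -> home (id 12, parent_id=8, lev 1).
Iteration 2: join on id=8 -> etc (id 8, parent_id=5, lev 2).
Iteration 3: join on id=5 -> alice (id 5, parent_id=4, lev 3).
Iteration 4: join on id=4 -> share (id 4, parent_id=1, lev 4).
Iteration 5: join on id=1 -> lib (id 1, parent_id=NULL, lev 5).
Iteration 6: parent_id is NULL; no match; recursion stops.
Total rows emitted: 6.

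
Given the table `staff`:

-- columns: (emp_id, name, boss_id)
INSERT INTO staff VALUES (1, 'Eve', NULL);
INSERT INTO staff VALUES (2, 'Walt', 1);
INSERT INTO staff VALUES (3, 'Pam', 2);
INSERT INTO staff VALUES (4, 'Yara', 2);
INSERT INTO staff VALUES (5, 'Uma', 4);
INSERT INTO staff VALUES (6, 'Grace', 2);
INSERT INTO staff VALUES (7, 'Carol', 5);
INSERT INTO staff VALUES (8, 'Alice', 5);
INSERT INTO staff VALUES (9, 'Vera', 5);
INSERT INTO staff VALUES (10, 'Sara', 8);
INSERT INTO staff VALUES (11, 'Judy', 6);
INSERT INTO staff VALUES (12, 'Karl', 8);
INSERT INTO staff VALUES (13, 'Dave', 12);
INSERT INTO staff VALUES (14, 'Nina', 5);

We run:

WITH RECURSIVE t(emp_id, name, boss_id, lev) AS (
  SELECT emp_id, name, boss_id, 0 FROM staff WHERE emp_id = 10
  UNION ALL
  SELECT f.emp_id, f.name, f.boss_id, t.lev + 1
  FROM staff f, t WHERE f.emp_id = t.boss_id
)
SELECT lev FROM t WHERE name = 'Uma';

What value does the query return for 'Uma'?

2

Base: emp_id=10 (Sara), boss_id=8, lev 0.
Iteration 1: join on emp_id=8 -> Alice (id 8, boss_id=5, lev 1).
Iteration 2: join on emp_id=5 -> Uma (id 5, boss_id=4, lev 2).
Iteration 3: join on emp_id=4 -> Yara (id 4, boss_id=2, lev 3).
Iteration 4: join on emp_id=2 -> Walt (id 2, boss_id=1, lev 4).
Iteration 5: join on emp_id=1 -> Eve (id 1, boss_id=NULL, lev 5).
Iteration 6: boss_id is NULL; no match; recursion stops.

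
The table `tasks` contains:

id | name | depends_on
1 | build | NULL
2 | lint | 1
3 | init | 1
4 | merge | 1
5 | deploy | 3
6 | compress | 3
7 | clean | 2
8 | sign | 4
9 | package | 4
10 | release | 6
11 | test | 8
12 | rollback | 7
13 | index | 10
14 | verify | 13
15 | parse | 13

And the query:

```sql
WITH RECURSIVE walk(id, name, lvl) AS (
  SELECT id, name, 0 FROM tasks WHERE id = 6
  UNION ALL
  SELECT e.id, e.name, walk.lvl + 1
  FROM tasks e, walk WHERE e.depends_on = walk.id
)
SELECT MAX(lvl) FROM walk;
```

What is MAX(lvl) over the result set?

Base: id=6 (compress) at lvl 0.
Iteration 1: rows with depends_on in {6} -> release (id 10, lvl 1).
Iteration 2: rows with depends_on in {10} -> index (id 13, lvl 2).
Iteration 3: rows with depends_on in {13} -> verify (id 14, lvl 3), parse (id 15, lvl 3).
Iteration 4: no rows with depends_on in {14,15}; recursion stops.
lvl values: 0, 1, 2, 3, 3; the maximum is 3.

3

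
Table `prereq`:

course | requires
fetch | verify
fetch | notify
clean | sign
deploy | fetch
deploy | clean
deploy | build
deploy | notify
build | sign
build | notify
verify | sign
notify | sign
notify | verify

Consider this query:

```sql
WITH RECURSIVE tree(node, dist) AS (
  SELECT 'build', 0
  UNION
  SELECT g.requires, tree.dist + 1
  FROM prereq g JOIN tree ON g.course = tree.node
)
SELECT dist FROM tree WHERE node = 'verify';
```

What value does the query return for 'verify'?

2

Base: (build, dist=0).
Iteration 1: edges from {build} -> (notify, dist=1), (sign, dist=1).
Iteration 2: edges from {notify,sign} -> (sign, dist=2), (verify, dist=2).
Iteration 3: edges from {sign,verify} -> (sign, dist=3).
Iteration 4: no outgoing edges from {sign}; recursion stops.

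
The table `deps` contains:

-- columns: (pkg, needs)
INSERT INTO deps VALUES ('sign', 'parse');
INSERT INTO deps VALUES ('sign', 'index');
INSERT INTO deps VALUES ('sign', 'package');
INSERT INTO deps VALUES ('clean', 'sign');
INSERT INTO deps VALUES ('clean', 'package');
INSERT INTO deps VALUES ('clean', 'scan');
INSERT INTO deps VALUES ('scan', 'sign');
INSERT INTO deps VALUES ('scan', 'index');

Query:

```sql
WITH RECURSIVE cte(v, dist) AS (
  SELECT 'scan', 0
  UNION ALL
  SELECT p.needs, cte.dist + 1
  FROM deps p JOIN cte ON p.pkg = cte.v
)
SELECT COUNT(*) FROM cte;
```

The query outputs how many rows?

Base: (scan, dist=0).
Iteration 1: edges from {scan} -> (index, dist=1), (sign, dist=1).
Iteration 2: edges from {index,sign} -> (index, dist=2), (package, dist=2), (parse, dist=2).
Iteration 3: no outgoing edges from {index,package,parse}; recursion stops.
Total rows emitted: 6.

6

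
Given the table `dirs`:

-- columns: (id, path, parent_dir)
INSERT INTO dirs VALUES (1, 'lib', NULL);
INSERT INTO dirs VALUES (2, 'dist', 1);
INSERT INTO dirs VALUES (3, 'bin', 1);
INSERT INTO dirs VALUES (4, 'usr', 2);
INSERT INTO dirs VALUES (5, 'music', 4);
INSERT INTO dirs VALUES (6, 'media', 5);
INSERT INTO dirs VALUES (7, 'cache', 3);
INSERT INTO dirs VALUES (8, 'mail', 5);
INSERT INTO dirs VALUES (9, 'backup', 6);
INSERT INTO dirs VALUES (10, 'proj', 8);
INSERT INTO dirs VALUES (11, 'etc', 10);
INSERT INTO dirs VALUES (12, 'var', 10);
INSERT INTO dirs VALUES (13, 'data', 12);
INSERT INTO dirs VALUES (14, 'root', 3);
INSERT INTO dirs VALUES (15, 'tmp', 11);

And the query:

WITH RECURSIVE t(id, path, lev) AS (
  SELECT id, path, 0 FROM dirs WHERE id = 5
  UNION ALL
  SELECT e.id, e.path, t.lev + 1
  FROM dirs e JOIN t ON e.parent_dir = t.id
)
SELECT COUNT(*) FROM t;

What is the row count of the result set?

9

Base: id=5 (music) at lev 0.
Iteration 1: rows with parent_dir in {5} -> media (id 6, lev 1), mail (id 8, lev 1).
Iteration 2: rows with parent_dir in {6,8} -> backup (id 9, lev 2), proj (id 10, lev 2).
Iteration 3: rows with parent_dir in {9,10} -> etc (id 11, lev 3), var (id 12, lev 3).
Iteration 4: rows with parent_dir in {11,12} -> data (id 13, lev 4), tmp (id 15, lev 4).
Iteration 5: no rows with parent_dir in {13,15}; recursion stops.
Total rows emitted: 9.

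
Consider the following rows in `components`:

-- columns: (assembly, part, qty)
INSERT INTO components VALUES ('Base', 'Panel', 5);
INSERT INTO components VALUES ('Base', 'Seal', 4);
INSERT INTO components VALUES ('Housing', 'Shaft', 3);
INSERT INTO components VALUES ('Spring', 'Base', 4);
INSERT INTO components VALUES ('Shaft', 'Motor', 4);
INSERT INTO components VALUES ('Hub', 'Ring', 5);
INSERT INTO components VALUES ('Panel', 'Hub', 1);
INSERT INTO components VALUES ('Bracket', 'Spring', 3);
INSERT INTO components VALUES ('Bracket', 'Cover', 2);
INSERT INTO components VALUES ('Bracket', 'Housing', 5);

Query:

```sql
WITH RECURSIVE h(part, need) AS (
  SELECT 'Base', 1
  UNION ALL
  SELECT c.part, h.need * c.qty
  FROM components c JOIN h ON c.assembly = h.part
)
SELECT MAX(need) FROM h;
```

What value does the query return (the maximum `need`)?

25

Base: (Base, need=1).
Iteration 1: components of {Base} -> Panel = 1*5 = 5, Seal = 1*4 = 4.
Iteration 2: components of {Panel,Seal} -> Hub = 5*1 = 5.
Iteration 3: components of {Hub} -> Ring = 5*5 = 25.
Iteration 4: no further components; recursion stops.
need values: 1, 4, 5, 5, 25; the maximum is 25.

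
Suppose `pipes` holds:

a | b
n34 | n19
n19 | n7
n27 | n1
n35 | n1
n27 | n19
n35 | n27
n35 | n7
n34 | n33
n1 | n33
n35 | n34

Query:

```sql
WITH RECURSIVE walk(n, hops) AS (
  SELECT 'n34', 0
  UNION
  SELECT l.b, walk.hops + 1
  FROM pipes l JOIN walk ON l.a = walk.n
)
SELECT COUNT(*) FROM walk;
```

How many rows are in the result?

4

Base: (n34, hops=0).
Iteration 1: edges from {n34} -> (n19, hops=1), (n33, hops=1).
Iteration 2: edges from {n19,n33} -> (n7, hops=2).
Iteration 3: no outgoing edges from {n7}; recursion stops.
Total rows emitted: 4.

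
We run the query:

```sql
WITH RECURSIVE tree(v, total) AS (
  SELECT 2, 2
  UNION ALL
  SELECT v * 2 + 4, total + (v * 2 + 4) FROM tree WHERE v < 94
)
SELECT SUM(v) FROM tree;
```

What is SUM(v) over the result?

354

Base: v=2, total=2.
Iteration 1: 2 < 94 holds -> v = 2 * 2 + 4 = 8, total = 2 + 8 = 10.
Iteration 2: 8 < 94 holds -> v = 8 * 2 + 4 = 20, total = 10 + 20 = 30.
Iteration 3: 20 < 94 holds -> v = 20 * 2 + 4 = 44, total = 30 + 44 = 74.
Iteration 4: 44 < 94 holds -> v = 44 * 2 + 4 = 92, total = 74 + 92 = 166.
Iteration 5: 92 < 94 holds -> v = 92 * 2 + 4 = 188, total = 166 + 188 = 354.
Iteration 6: 188 < 94 fails; recursion stops.
SUM(v) = 2 + 8 + 20 + 44 + 92 + 188 = 354.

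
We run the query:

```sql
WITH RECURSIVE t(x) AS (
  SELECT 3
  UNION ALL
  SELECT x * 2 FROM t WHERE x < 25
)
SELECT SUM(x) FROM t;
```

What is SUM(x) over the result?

Base: x=3.
Iteration 1: 3 < 25 holds -> x = 3 * 2 = 6.
Iteration 2: 6 < 25 holds -> x = 6 * 2 = 12.
Iteration 3: 12 < 25 holds -> x = 12 * 2 = 24.
Iteration 4: 24 < 25 holds -> x = 24 * 2 = 48.
Iteration 5: 48 < 25 fails; recursion stops.
SUM(x) = 3 + 6 + 12 + 24 + 48 = 93.

93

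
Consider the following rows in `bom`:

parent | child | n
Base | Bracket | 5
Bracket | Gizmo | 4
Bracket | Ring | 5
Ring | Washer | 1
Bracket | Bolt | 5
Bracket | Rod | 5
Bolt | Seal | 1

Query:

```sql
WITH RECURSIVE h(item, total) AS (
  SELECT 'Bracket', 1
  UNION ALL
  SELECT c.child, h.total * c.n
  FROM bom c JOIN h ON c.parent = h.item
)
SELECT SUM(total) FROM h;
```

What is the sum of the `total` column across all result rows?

30

Base: (Bracket, total=1).
Iteration 1: components of {Bracket} -> Bolt = 1*5 = 5, Gizmo = 1*4 = 4, Ring = 1*5 = 5, Rod = 1*5 = 5.
Iteration 2: components of {Bolt,Gizmo,Ring,Rod} -> Seal = 5*1 = 5, Washer = 5*1 = 5.
Iteration 3: no further components; recursion stops.
SUM(total) = 1 + 4 + 5 + 5 + 5 + 5 + 5 = 30.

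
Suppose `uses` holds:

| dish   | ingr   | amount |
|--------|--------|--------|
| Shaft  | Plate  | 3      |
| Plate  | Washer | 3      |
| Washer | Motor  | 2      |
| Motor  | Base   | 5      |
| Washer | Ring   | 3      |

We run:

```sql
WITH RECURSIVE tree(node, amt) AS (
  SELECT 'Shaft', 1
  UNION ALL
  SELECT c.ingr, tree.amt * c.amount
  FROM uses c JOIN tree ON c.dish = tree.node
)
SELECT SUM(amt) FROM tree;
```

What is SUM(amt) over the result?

148

Base: (Shaft, amt=1).
Iteration 1: components of {Shaft} -> Plate = 1*3 = 3.
Iteration 2: components of {Plate} -> Washer = 3*3 = 9.
Iteration 3: components of {Washer} -> Motor = 9*2 = 18, Ring = 9*3 = 27.
Iteration 4: components of {Motor,Ring} -> Base = 18*5 = 90.
Iteration 5: no further components; recursion stops.
SUM(amt) = 1 + 3 + 9 + 18 + 27 + 90 = 148.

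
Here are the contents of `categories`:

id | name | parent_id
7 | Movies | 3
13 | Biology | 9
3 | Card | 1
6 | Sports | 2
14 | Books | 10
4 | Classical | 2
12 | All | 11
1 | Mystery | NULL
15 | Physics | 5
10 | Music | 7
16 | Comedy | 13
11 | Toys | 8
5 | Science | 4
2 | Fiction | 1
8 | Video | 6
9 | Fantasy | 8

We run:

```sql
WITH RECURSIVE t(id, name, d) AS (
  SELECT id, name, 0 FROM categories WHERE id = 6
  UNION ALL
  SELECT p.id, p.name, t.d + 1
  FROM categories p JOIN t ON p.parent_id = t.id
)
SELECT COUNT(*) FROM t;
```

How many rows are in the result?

Base: id=6 (Sports) at d 0.
Iteration 1: rows with parent_id in {6} -> Video (id 8, d 1).
Iteration 2: rows with parent_id in {8} -> Fantasy (id 9, d 2), Toys (id 11, d 2).
Iteration 3: rows with parent_id in {9,11} -> All (id 12, d 3), Biology (id 13, d 3).
Iteration 4: rows with parent_id in {12,13} -> Comedy (id 16, d 4).
Iteration 5: no rows with parent_id in {16}; recursion stops.
Total rows emitted: 7.

7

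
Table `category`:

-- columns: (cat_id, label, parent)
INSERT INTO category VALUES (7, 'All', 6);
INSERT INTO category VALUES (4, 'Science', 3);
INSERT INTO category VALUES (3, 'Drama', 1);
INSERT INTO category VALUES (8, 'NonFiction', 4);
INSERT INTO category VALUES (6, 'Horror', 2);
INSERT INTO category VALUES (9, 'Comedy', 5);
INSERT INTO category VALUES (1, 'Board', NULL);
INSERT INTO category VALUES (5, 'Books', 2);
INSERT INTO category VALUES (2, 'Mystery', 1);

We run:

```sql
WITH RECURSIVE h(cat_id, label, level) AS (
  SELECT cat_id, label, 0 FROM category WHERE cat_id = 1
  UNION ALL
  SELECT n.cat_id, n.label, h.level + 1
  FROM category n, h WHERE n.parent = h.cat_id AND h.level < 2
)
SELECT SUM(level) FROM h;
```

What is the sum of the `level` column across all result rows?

8

Base: cat_id=1 (Board) at level 0.
Iteration 1: rows with parent in {1} -> Mystery (id 2, level 1), Drama (id 3, level 1).
Iteration 2: rows with parent in {2,3} -> Science (id 4, level 2), Books (id 5, level 2), Horror (id 6, level 2).
Iteration 3: level < 2 fails for all current rows; recursion stops.
SUM(level) = 0 + 1 + 1 + 2 + 2 + 2 = 8.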